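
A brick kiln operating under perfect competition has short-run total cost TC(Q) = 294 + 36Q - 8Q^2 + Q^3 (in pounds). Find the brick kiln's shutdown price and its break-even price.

AVC = 36 - 8Q + Q^2; minimized at Q = 4, giving min AVC = £20. That is the shutdown price.
ATC = 294/Q + 36 - 8Q + Q^2. Setting dATC/dQ = −294/Q^2 − 8 + 2Q = 0 gives Q = 7 (since 2·7^3 − 8·7^2 = 294).
min ATC = 294/7 + 36 − 8·7 + 7^2 = £71. That is the break-even price.
For £20 ≤ P < £71 the firm produces at a loss; below £20 it shuts down.

Shutdown price = £20; break-even price = £71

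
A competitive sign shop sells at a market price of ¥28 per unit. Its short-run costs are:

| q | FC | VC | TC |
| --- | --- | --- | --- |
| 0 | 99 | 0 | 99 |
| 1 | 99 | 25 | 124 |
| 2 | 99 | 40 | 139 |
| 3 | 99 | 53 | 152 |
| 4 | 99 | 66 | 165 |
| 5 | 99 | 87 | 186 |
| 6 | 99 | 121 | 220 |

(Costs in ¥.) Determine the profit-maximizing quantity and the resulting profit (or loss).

Profit at each row (π = 28q − TC): q=0: -99; q=1: -96; q=2: -83; q=3: -68; q=4: -53; q=5: -46; q=6: -52.
Profit is maximized at q = 5. AVC there is 87/5 = ¥17.40 ≤ P, so producing beats shutting down (which would give -¥99).

q = 5; profit = -¥46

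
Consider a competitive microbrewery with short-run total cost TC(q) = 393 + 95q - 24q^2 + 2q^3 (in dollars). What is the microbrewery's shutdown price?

$23 per unit

Short-run supply begins at min AVC. From VC = 95q - 24q^2 + 2q^3, AVC = 95 - 24q + 2q^2.
At the minimum of AVC, MC = AVC. MC = 95 - 48q + 6q^2; setting MC = AVC gives 4q^2 - 24q = 0, so q = 6. min AVC = 23.
The firm shuts down for any P below $23.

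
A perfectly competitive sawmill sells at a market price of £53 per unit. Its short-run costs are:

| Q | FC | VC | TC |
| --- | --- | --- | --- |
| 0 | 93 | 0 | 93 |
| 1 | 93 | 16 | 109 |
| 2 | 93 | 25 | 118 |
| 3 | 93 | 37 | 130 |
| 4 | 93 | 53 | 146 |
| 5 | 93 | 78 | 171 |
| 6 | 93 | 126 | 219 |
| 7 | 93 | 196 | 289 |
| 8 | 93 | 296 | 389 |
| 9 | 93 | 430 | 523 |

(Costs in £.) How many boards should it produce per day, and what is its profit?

Profit at each row (π = 53Q − TC): Q=0: -93; Q=1: -56; Q=2: -12; Q=3: 29; Q=4: 66; Q=5: 94; Q=6: 99; Q=7: 82; Q=8: 35; Q=9: -46.
Profit is maximized at Q = 6. AVC there is 126/6 = £21 ≤ P, so producing beats shutting down (which would give -£93).

Q = 6; profit = £99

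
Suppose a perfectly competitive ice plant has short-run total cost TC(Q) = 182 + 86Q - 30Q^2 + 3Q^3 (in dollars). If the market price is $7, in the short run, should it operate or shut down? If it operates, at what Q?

Shut down

From TC, MC = TC'(Q) = 86 - 60Q + 9Q^2 and AVC = VC/Q = 86 - 30Q + 3Q^2.
The AVC parabola has its vertex at Q = 30/6 = 5, where AVC = 86 - 30·5 + 3·5^2 = $11.
P = $7 lies below min AVC = $11; no output level covers variable cost.
The firm minimizes its loss by shutting down and losing only its fixed cost of $182.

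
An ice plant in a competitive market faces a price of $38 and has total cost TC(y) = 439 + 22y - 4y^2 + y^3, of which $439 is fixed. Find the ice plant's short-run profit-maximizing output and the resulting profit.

AVC = 22 - 4y + y^2; min AVC = $18 at y = 2. Since P = $38 ≥ min AVC, the firm produces.
With MC = 22 - 8y + 3y^2, P = MC on the upward-sloping part at y* = 4.
TR = 38·4 = 152. TC = 439 + 88 = 527. Profit = 152 − 527 = -$375.
Shutting down would mean losing the fixed cost of $439, so operating at a loss of $375 is better by $64.

Profit = -$375 at y = 4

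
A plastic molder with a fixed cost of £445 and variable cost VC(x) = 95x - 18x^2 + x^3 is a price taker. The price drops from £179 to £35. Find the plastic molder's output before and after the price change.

Output falls from 14 to 10

AVC = 95 - 18x + x^2, minimized at x = 9 where min AVC = £14. MC = 95 - 36x + 3x^2.
With P = £179 above the shutdown price, P = MC gives x = 14.
At P = £35 ≥ min AVC, set P = MC: x = 10. The firm stays open but cuts output.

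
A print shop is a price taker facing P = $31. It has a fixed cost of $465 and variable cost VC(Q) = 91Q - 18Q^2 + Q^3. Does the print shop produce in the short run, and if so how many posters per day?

Produce at Q = 10

Variable cost is VC = 91Q - 18Q^2 + Q^3, so AVC = VC/Q = 91 - 18Q + Q^2 and MC = dTC/dQ = 91 - 36Q + 3Q^2.
AVC is minimized where dAVC/dQ = -18 + 2Q = 0, at Q = 9; min AVC = 91 - 18·9 + 9^2 = $10.
Because $31 ≥ $10, revenue can cover variable cost; the firm operates.
Solving P = MC: 60 - 36Q + 3Q^2 = 0 ⇒ Q = 2 or 10. On the upward-sloping branch, Q* = 10.
Check: AVC at Q = 10 is $11 ≤ P, so revenue covers variable cost.
Profit = P·Q − TC = 31·10 − 575 = -$265, a loss, but smaller than the $465 fixed cost the firm would lose by shutting down.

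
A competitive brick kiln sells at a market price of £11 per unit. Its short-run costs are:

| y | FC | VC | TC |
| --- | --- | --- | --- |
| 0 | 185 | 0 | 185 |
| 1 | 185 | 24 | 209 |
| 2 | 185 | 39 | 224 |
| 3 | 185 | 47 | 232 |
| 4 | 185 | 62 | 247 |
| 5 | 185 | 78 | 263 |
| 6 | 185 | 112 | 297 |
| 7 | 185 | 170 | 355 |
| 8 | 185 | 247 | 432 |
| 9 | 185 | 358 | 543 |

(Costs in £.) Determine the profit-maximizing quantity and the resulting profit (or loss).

Profit at each row (π = 11y − TC): y=0: -185; y=1: -198; y=2: -202; y=3: -199; y=4: -203; y=5: -208; y=6: -231; y=7: -278; y=8: -344; y=9: -444.
Profit is highest at y = 0. Equivalently, the lowest AVC in the table is 62/4 ≈ £15.50 at y = 4, and P = £11 falls below it — price never covers variable cost, so the firm shuts down and loses only its fixed cost.

y = 0 (shut down); profit = -£185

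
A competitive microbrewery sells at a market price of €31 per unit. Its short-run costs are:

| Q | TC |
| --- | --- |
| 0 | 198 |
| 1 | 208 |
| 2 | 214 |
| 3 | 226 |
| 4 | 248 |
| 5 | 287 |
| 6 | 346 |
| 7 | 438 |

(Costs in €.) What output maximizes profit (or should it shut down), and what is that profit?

Profit at each row (π = 31Q − TC): Q=0: -198; Q=1: -177; Q=2: -152; Q=3: -133; Q=4: -124; Q=5: -132; Q=6: -160; Q=7: -221.
Profit is maximized at Q = 4. AVC there is 50/4 = €12.50 ≤ P, so producing beats shutting down (which would give -€198).

Q = 4; profit = -€124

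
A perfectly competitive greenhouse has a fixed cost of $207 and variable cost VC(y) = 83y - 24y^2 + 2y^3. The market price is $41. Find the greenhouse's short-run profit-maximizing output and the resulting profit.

AVC = 83 - 24y + 2y^2; min AVC = $11 at y = 6. Since P = $41 ≥ min AVC, the firm produces.
With MC = 83 - 48y + 6y^2, P = MC on the upward-sloping part at y* = 7.
TR = 41·7 = 287. TC = 207 + 91 = 298. Profit = 287 − 298 = -$11.
By producing, the firm covers all variable cost plus $196 of fixed cost; shutting down would lose the full $207.

Profit = -$11 at y = 7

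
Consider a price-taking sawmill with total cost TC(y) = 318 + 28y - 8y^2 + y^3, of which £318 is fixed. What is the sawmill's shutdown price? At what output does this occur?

£12 per unit, at y = 4

Short-run supply begins at min AVC. From VC = 28y - 8y^2 + y^3, AVC = 28 - 8y + y^2.
dAVC/dy = -8 + 2y = 0 gives y = 4. min AVC = 28 - 8·4 + 4^2 = 12.
For P < £12 the firm produces nothing.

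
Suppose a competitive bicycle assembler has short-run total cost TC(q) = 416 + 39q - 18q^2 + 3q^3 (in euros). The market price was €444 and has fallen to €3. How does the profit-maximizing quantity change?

MC = 39 - 36q + 9q^2; the shutdown threshold is min AVC = €12 (at q = 3).
At P = €444 ≥ min AVC, set P = MC on the rising branch: q = 9.
At P = €3 < min AVC = €12, price no longer covers variable cost at any output, so the firm shuts down: q = 0.

Output falls from 9 to 0 (the firm shuts down)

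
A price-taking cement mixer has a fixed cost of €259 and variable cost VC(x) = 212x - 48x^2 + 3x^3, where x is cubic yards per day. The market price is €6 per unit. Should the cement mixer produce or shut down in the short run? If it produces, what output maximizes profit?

From TC, MC = TC'(x) = 212 - 96x + 9x^2 and AVC = VC/x = 212 - 48x + 3x^2.
AVC is minimized where dAVC/dx = -48 + 6x = 0, at x = 8; min AVC = 212 - 48·8 + 3·8^2 = €20.
With P < min AVC (€6 < €20), every unit sold adds to the loss.
Shutting down limits the loss to fixed cost, €259.

Shut down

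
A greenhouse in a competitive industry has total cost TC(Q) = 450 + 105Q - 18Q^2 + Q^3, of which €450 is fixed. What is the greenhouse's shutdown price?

€24 per unit

Short-run supply begins at min AVC. From VC = 105Q - 18Q^2 + Q^3, AVC = 105 - 18Q + Q^2.
At the minimum of AVC, MC = AVC. MC = 105 - 36Q + 3Q^2; setting MC = AVC gives 2Q^2 - 18Q = 0, so Q = 9. min AVC = 24.
The firm shuts down for any P below €24.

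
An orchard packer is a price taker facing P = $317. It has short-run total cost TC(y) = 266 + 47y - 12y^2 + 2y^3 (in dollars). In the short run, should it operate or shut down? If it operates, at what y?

Produce at y = 9

From TC, MC = TC'(y) = 47 - 24y + 6y^2 and AVC = VC/y = 47 - 12y + 2y^2.
The AVC parabola has its vertex at y = 12/4 = 3, where AVC = 47 - 12·3 + 2·3^2 = $29.
P = $317 exceeds min AVC = $29, so the firm stays open.
Set P = MC: 317 = 47 - 24y + 6y^2 → -270 - 24y + 6y^2 = 0. The roots are y = -5 and y = 9; the profit-maximizing output is on the rising part of MC, so y* = 9.
Check: AVC at y = 9 is $101 ≤ P, so revenue covers variable cost.
Profit = P·y − TC = 317·9 − 1175 = $1678.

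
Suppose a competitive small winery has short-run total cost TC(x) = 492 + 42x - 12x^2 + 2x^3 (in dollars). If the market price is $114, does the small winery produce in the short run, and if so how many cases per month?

Produce at x = 6

Strip out fixed cost: VC = 42x - 12x^2 + 2x^3. Then AVC = 42 - 12x + 2x^2 and MC = 42 - 24x + 6x^2.
AVC is minimized where dAVC/dx = -12 + 4x = 0, at x = 3; min AVC = 42 - 12·3 + 2·3^2 = $24.
Because $114 ≥ $24, revenue can cover variable cost; the firm operates.
Solving P = MC: -72 - 24x + 6x^2 = 0 ⇒ x = -2 or 6. On the upward-sloping branch, x* = 6.
Check: AVC at x = 6 is $42 ≤ P, so revenue covers variable cost.
Profit = P·x − TC = 114·6 − 744 = -$60, a loss, but smaller than the $492 fixed cost the firm would lose by shutting down.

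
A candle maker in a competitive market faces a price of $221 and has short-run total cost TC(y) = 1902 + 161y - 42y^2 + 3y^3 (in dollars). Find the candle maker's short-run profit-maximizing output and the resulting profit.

Profit = -$102 at y = 10

AVC = 161 - 42y + 3y^2; min AVC = $14 at y = 7. Since P = $221 ≥ min AVC, the firm produces.
MC = 161 - 84y + 9y^2. Setting P = MC and taking the root on the rising branch gives y* = 10.
TR = 221·10 = 2210. TC = 1902 + 410 = 2312. Profit = 2210 − 2312 = -$102.
Shutting down would mean losing the fixed cost of $1902, so operating at a loss of $102 is better by $1800.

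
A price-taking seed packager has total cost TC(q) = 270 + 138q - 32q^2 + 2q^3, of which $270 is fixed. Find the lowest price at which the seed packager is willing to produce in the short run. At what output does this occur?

$10 per unit, at q = 8

The firm shuts down when price falls below the minimum of average variable cost. AVC = VC/q = 138 - 32q + 2q^2.
At the minimum of AVC, MC = AVC. MC = 138 - 64q + 6q^2; setting MC = AVC gives 4q^2 - 32q = 0, so q = 8. min AVC = 10.
For P < $10 the firm produces nothing.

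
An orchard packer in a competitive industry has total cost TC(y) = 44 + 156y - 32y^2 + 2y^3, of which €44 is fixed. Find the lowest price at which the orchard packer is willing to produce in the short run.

Short-run supply begins at min AVC. From VC = 156y - 32y^2 + 2y^3, AVC = 156 - 32y + 2y^2.
dAVC/dy = -32 + 4y = 0 gives y = 8. min AVC = 156 - 32·8 + 2·8^2 = 28.
The firm shuts down for any P below €28.

€28 per unit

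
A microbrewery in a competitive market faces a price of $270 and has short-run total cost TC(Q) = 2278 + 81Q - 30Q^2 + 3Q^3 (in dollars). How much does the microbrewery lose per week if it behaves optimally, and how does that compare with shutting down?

AVC = 81 - 30Q + 3Q^2; min AVC = $6 at Q = 5. Since P = $270 ≥ min AVC, the firm produces.
With MC = 81 - 60Q + 9Q^2, P = MC on the upward-sloping part at Q* = 9.
TR = 270·9 = 2430. TC = 2278 + 486 = 2764. Profit = 2430 − 2764 = -$334.
That loss of $334 beats the $2278 the firm would lose by shutting down; producing recovers $1944 of fixed cost.

Profit = -$334 at Q = 9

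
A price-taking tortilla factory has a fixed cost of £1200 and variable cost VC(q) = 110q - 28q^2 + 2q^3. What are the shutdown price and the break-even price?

Shutdown price = min AVC. AVC = 110 - 28q + 2q^2, with vertex at q = 7 and minimum £12.
ATC = 1200/q + 110 - 28q + 2q^2. Setting dATC/dq = −1200/q^2 − 28 + 4q = 0 gives q = 10 (since 4·10^3 − 28·10^2 = 1200).
min ATC = 1200/10 + 110 − 28·10 + 2·10^2 = £150. That is the break-even price.
For £12 ≤ P < £150 the firm produces at a loss; below £12 it shuts down.

Shutdown price = £12; break-even price = £150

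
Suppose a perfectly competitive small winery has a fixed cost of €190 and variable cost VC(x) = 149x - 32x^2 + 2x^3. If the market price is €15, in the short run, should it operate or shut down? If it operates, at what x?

Shut down

Variable cost is VC = 149x - 32x^2 + 2x^3, so AVC = VC/x = 149 - 32x + 2x^2 and MC = dTC/dx = 149 - 64x + 6x^2.
The AVC parabola has its vertex at x = 32/4 = 8, where AVC = 149 - 32·8 + 2·8^2 = €21.
P = €15 lies below min AVC = €21; no output level covers variable cost.
Shutting down limits the loss to fixed cost, €190.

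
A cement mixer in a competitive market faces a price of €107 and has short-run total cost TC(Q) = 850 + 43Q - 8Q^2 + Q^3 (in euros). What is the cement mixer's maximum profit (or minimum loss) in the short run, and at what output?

Profit = -€338 at Q = 8

AVC = 43 - 8Q + Q^2; min AVC = €27 at Q = 4. Since P = €107 ≥ min AVC, the firm produces.
With MC = 43 - 16Q + 3Q^2, P = MC on the upward-sloping part at Q* = 8.
TR = 107·8 = 856. TC = 850 + 344 = 1194. Profit = 856 − 1194 = -€338.
Shutting down would mean losing the fixed cost of €850, so operating at a loss of €338 is better by €512.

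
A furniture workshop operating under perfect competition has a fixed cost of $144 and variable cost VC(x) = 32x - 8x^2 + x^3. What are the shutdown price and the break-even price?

Shutdown price = $16; break-even price = $44

AVC = 32 - 8x + x^2; minimized at x = 4, giving min AVC = $16. That is the shutdown price.
ATC = 144/x + 32 - 8x + x^2. Setting dATC/dx = −144/x^2 − 8 + 2x = 0 gives x = 6 (since 2·6^3 − 8·6^2 = 144).
min ATC = 144/6 + 32 − 8·6 + 6^2 = $44. That is the break-even price.
For $16 ≤ P < $44 the firm produces at a loss; below $16 it shuts down.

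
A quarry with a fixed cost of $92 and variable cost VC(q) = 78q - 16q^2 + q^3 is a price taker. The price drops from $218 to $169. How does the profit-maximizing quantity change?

Output falls from 14 to 13

MC = 78 - 32q + 3q^2; the shutdown threshold is min AVC = $14 (at q = 8).
At P = $218 ≥ min AVC, set P = MC on the rising branch: q = 14.
At P = $169 ≥ min AVC, set P = MC: q = 13. The firm stays open but cuts output.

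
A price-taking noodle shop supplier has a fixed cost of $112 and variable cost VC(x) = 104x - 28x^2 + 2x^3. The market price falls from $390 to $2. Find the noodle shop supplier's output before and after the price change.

Output falls from 13 to 0 (the firm shuts down)

AVC = 104 - 28x + 2x^2, minimized at x = 7 where min AVC = $6. MC = 104 - 56x + 6x^2.
With P = $390 above the shutdown price, P = MC gives x = 13.
At P = $2 < min AVC = $6, price no longer covers variable cost at any output, so the firm shuts down: x = 0.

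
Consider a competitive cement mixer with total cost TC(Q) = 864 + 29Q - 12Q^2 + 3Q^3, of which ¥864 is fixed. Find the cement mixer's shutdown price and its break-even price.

AVC = 29 - 12Q + 3Q^2; minimized at Q = 2, giving min AVC = ¥17. That is the shutdown price.
ATC = 864/Q + 29 - 12Q + 3Q^2. Setting dATC/dQ = −864/Q^2 − 12 + 6Q = 0 gives Q = 6 (since 6·6^3 − 12·6^2 = 864).
min ATC = 864/6 + 29 − 12·6 + 3·6^2 = ¥209. That is the break-even price.
Between these two prices the firm operates at a loss; above ¥209 it earns a profit.

Shutdown price = ¥17; break-even price = ¥209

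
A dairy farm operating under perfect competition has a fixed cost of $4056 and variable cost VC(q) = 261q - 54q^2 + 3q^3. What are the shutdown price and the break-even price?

Shutdown price = $18; break-even price = $378

AVC = 261 - 54q + 3q^2; minimized at q = 9, giving min AVC = $18. That is the shutdown price.
ATC = 4056/q + 261 - 54q + 3q^2. Setting dATC/dq = −4056/q^2 − 54 + 6q = 0 gives q = 13 (since 6·13^3 − 54·13^2 = 4056).
min ATC = 4056/13 + 261 − 54·13 + 3·13^2 = $378. That is the break-even price.
For $18 ≤ P < $378 the firm produces at a loss; below $18 it shuts down.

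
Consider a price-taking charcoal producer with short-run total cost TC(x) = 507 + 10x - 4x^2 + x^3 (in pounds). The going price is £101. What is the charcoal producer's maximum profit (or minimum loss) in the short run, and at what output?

AVC = 10 - 4x + x^2; min AVC = £6 at x = 2. Since P = £101 ≥ min AVC, the firm produces.
With MC = 10 - 8x + 3x^2, P = MC on the upward-sloping part at x* = 7.
TR = 101·7 = 707. TC = 507 + 217 = 724. Profit = 707 − 724 = -£17.
That loss of £17 beats the £507 the firm would lose by shutting down; producing recovers £490 of fixed cost.

Profit = -£17 at x = 7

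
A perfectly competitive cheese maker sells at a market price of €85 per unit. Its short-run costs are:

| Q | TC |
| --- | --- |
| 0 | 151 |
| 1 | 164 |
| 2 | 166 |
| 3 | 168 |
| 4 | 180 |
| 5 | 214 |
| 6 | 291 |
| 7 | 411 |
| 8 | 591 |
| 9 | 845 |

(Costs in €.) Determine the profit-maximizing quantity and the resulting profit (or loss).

Q = 6; profit = €219

Tabulate TR − TC: Q=0: -151; Q=1: -79; Q=2: 4; Q=3: 87; Q=4: 160; Q=5: 211; Q=6: 219; Q=7: 184; Q=8: 89; Q=9: -80.
Profit is maximized at Q = 6. AVC there is 140/6 = €23.33 ≤ P, so producing beats shutting down (which would give -€151).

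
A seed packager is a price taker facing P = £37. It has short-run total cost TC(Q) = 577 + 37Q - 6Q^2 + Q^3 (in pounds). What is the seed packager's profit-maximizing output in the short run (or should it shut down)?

From TC, MC = TC'(Q) = 37 - 12Q + 3Q^2 and AVC = VC/Q = 37 - 6Q + Q^2.
AVC hits its minimum where MC = AVC, at Q = 3, giving min AVC = 37 - 6·3 + 3^2 = £28.
P = £37 exceeds min AVC = £28, so the firm stays open.
Solving P = MC: -12Q + 3Q^2 = 0 ⇒ Q = 0 or 4. On the upward-sloping branch, Q* = 4.
Check: AVC at Q = 4 is £29 ≤ P, so revenue covers variable cost.
Profit = P·Q − TC = 37·4 − 693 = -£545, a loss, but smaller than the £577 fixed cost the firm would lose by shutting down.

Produce at Q = 4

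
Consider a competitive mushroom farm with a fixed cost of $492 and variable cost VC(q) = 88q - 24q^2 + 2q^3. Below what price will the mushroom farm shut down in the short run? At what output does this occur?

$16 per unit, at q = 6

Short-run supply begins at min AVC. From VC = 88q - 24q^2 + 2q^3, AVC = 88 - 24q + 2q^2.
dAVC/dq = -24 + 4q = 0 gives q = 6. min AVC = 88 - 24·6 + 2·6^2 = 16.
The firm shuts down for any P below $16.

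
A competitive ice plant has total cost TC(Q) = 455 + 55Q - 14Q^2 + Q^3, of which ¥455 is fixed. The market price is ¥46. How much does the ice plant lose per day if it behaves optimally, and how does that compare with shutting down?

AVC = 55 - 14Q + Q^2 has its minimum ¥6 at Q = 7; price ¥46 clears that bar, so the firm operates.
With MC = 55 - 28Q + 3Q^2, P = MC on the upward-sloping part at Q* = 9.
TR = 46·9 = 414. TC = 455 + 90 = 545. Profit = 414 − 545 = -¥131.
By producing, the firm covers all variable cost plus ¥324 of fixed cost; shutting down would lose the full ¥455.

Profit = -¥131 at Q = 9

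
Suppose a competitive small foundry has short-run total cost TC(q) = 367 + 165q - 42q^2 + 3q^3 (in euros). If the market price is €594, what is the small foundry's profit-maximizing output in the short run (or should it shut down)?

From TC, MC = TC'(q) = 165 - 84q + 9q^2 and AVC = VC/q = 165 - 42q + 3q^2.
AVC hits its minimum where MC = AVC, at q = 7, giving min AVC = 165 - 42·7 + 3·7^2 = €18.
P = €594 exceeds min AVC = €18, so the firm stays open.
Set P = MC: 594 = 165 - 84q + 9q^2 → -429 - 84q + 9q^2 = 0. The roots are q = -11/3 and q = 13; the profit-maximizing output is on the rising part of MC, so q* = 13.
Check: AVC at q = 13 is €126 ≤ P, so revenue covers variable cost.
Profit = P·q − TC = 594·13 − 2005 = €5717.

Produce at q = 13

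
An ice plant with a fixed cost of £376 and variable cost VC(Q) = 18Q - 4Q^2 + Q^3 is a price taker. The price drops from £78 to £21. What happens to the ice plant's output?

MC = 18 - 8Q + 3Q^2; the shutdown threshold is min AVC = £14 (at Q = 2).
At P = £78 ≥ min AVC, set P = MC on the rising branch: Q = 6.
At P = £21 ≥ min AVC, set P = MC: Q = 3. The firm stays open but cuts output.

Output falls from 6 to 3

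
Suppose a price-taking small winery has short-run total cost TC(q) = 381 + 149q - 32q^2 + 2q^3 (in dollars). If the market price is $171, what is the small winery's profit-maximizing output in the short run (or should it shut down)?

Variable cost is VC = 149q - 32q^2 + 2q^3, so AVC = VC/q = 149 - 32q + 2q^2 and MC = dTC/dq = 149 - 64q + 6q^2.
AVC hits its minimum where MC = AVC, at q = 8, giving min AVC = 149 - 32·8 + 2·8^2 = $21.
Since P = $171 ≥ min AVC = $21, price covers variable cost and the firm should produce.
Set P = MC: 171 = 149 - 64q + 6q^2 → -22 - 64q + 6q^2 = 0. The roots are q = -1/3 and q = 11; the profit-maximizing output is on the rising part of MC, so q* = 11.
Check: AVC at q = 11 is $39 ≤ P, so revenue covers variable cost.
Profit = P·q − TC = 171·11 − 810 = $1071.

Produce at q = 11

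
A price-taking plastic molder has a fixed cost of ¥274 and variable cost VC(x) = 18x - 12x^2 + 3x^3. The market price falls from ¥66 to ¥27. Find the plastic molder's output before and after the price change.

MC = 18 - 24x + 9x^2; the shutdown threshold is min AVC = ¥6 (at x = 2).
With P = ¥66 above the shutdown price, P = MC gives x = 4.
At P = ¥27 ≥ min AVC, set P = MC: x = 3. The firm stays open but cuts output.

Output falls from 4 to 3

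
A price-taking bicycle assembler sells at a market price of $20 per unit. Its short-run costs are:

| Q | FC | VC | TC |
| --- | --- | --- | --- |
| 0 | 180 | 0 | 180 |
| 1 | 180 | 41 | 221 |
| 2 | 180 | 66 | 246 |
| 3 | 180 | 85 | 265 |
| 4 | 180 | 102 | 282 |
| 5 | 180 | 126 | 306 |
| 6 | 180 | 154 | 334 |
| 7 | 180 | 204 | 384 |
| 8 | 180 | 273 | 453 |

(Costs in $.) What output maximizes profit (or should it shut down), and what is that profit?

Tabulate TR − TC: Q=0: -180; Q=1: -201; Q=2: -206; Q=3: -205; Q=4: -202; Q=5: -206; Q=6: -214; Q=7: -244; Q=8: -293.
Profit is highest at Q = 0. Equivalently, the lowest AVC in the table is 126/5 ≈ $25.20 at Q = 5, and P = $20 falls below it — price never covers variable cost, so the firm shuts down and loses only its fixed cost.

Q = 0 (shut down); profit = -$180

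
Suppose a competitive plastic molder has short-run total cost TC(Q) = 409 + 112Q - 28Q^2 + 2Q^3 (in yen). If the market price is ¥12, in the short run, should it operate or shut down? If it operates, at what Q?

Shut down

From TC, MC = TC'(Q) = 112 - 56Q + 6Q^2 and AVC = VC/Q = 112 - 28Q + 2Q^2.
The AVC parabola has its vertex at Q = 28/4 = 7, where AVC = 112 - 28·7 + 2·7^2 = ¥14.
With P < min AVC (¥12 < ¥14), every unit sold adds to the loss.
Shutting down limits the loss to fixed cost, ¥409.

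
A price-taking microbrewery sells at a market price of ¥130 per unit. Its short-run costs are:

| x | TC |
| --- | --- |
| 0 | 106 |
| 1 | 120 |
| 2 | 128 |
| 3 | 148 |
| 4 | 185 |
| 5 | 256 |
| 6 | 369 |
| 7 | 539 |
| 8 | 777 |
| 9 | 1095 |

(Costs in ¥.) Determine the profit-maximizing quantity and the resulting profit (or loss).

x = 6; profit = ¥411

Profit at each row (π = 130x − TC): x=0: -106; x=1: 10; x=2: 132; x=3: 242; x=4: 335; x=5: 394; x=6: 411; x=7: 371; x=8: 263; x=9: 75.
Profit is maximized at x = 6. AVC there is 263/6 = ¥43.83 ≤ P, so producing beats shutting down (which would give -¥106).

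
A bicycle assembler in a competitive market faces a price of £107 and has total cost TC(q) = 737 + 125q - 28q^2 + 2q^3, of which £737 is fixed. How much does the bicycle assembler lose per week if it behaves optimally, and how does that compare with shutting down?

Profit = -£89 at q = 9

AVC = 125 - 28q + 2q^2 has its minimum £27 at q = 7; price £107 clears that bar, so the firm operates.
With MC = 125 - 56q + 6q^2, P = MC on the upward-sloping part at q* = 9.
TR = 107·9 = 963. TC = 737 + 315 = 1052. Profit = 963 − 1052 = -£89.
By producing, the firm covers all variable cost plus £648 of fixed cost; shutting down would lose the full £737.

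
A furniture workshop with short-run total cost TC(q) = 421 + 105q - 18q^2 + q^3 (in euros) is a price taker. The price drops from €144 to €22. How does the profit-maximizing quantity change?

Output falls from 13 to 0 (the firm shuts down)

MC = 105 - 36q + 3q^2; the shutdown threshold is min AVC = €24 (at q = 9).
At P = €144 ≥ min AVC, set P = MC on the rising branch: q = 13.
At P = €22 < min AVC = €24, price no longer covers variable cost at any output, so the firm shuts down: q = 0.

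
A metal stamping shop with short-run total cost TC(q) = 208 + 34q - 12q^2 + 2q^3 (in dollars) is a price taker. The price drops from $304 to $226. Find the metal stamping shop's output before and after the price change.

Output falls from 9 to 8

MC = 34 - 24q + 6q^2; the shutdown threshold is min AVC = $16 (at q = 3).
With P = $304 above the shutdown price, P = MC gives q = 9.
At P = $226 ≥ min AVC, set P = MC: q = 8. The firm stays open but cuts output.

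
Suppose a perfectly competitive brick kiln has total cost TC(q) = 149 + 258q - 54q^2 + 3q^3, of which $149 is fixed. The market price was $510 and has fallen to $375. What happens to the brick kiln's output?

Output falls from 14 to 13

AVC = 258 - 54q + 3q^2, minimized at q = 9 where min AVC = $15. MC = 258 - 108q + 9q^2.
At P = $510 ≥ min AVC, set P = MC on the rising branch: q = 14.
At P = $375 ≥ min AVC, set P = MC: q = 13. The firm stays open but cuts output.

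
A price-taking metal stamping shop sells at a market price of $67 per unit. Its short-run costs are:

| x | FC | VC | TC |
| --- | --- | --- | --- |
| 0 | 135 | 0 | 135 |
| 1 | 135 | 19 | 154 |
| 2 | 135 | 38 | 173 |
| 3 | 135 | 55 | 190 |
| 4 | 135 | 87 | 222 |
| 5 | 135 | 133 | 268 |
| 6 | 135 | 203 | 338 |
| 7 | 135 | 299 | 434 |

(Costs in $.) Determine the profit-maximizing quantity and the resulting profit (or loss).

Compute π = P·x − TC at each output: x=0: -135; x=1: -87; x=2: -39; x=3: 11; x=4: 46; x=5: 67; x=6: 64; x=7: 35.
Profit is maximized at x = 5. AVC there is 133/5 = $26.60 ≤ P, so producing beats shutting down (which would give -$135).

x = 5; profit = $67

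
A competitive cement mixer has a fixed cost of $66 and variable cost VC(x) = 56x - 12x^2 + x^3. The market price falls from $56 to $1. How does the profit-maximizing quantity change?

AVC = 56 - 12x + x^2, minimized at x = 6 where min AVC = $20. MC = 56 - 24x + 3x^2.
With P = $56 above the shutdown price, P = MC gives x = 8.
At P = $1 < min AVC = $20, price no longer covers variable cost at any output, so the firm shuts down: x = 0.

Output falls from 8 to 0 (the firm shuts down)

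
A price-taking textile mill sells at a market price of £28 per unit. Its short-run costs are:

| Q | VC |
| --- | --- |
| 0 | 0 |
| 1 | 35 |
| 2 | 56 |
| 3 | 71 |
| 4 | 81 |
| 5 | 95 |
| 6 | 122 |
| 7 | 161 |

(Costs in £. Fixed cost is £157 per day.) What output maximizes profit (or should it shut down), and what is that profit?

Q = 6; profit = -£111

Tabulate TR − TC: Q=0: -157; Q=1: -164; Q=2: -157; Q=3: -144; Q=4: -126; Q=5: -112; Q=6: -111; Q=7: -122.
Profit is maximized at Q = 6. AVC there is 122/6 = £20.33 ≤ P, so producing beats shutting down (which would give -£157).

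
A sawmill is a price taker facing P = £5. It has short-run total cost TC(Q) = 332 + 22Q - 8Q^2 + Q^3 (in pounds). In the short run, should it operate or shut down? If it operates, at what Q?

From TC, MC = TC'(Q) = 22 - 16Q + 3Q^2 and AVC = VC/Q = 22 - 8Q + Q^2.
AVC hits its minimum where MC = AVC, at Q = 4, giving min AVC = 22 - 8·4 + 4^2 = £6.
Since P = £5 < min AVC = £6, price fails to cover variable cost at any output.
The firm minimizes its loss by shutting down and losing only its fixed cost of £332.

Shut down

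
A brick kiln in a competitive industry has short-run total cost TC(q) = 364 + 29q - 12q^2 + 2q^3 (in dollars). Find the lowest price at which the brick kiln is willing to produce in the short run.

The firm shuts down when price falls below the minimum of average variable cost. AVC = VC/q = 29 - 12q + 2q^2.
dAVC/dq = -12 + 4q = 0 gives q = 3. min AVC = 29 - 12·3 + 2·3^2 = 11.
The firm shuts down for any P below $11.

$11 per unit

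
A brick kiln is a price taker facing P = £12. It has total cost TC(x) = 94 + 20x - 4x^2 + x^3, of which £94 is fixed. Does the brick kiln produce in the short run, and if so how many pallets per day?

Shut down

Strip out fixed cost: VC = 20x - 4x^2 + x^3. Then AVC = 20 - 4x + x^2 and MC = 20 - 8x + 3x^2.
The AVC parabola has its vertex at x = 4/2 = 2, where AVC = 20 - 4·2 + 2^2 = £16.
With P < min AVC (£12 < £16), every unit sold adds to the loss.
The firm minimizes its loss by shutting down and losing only its fixed cost of £94.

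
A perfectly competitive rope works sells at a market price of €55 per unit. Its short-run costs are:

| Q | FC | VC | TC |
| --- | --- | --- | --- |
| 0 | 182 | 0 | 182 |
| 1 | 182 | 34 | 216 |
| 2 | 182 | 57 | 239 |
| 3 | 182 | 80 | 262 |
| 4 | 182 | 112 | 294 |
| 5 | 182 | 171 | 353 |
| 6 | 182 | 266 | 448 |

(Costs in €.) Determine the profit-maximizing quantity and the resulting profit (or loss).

Compute π = P·Q − TC at each output: Q=0: -182; Q=1: -161; Q=2: -129; Q=3: -97; Q=4: -74; Q=5: -78; Q=6: -118.
Profit is maximized at Q = 4. AVC there is 112/4 = €28 ≤ P, so producing beats shutting down (which would give -€182).

Q = 4; profit = -€74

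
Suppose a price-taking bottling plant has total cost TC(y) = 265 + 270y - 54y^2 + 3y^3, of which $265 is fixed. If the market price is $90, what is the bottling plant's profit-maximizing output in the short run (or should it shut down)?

Produce at y = 10

Variable cost is VC = 270y - 54y^2 + 3y^3, so AVC = VC/y = 270 - 54y + 3y^2 and MC = dTC/dy = 270 - 108y + 9y^2.
AVC is minimized where dAVC/dy = -54 + 6y = 0, at y = 9; min AVC = 270 - 54·9 + 3·9^2 = $27.
P = $90 exceeds min AVC = $27, so the firm stays open.
P = MC gives 180 - 108y + 9y^2 = 0, with roots 2 and 10. Take the larger (rising MC): y* = 10.
Check: AVC at y = 10 is $30 ≤ P, so revenue covers variable cost.
Profit = P·y − TC = 90·10 − 565 = $335.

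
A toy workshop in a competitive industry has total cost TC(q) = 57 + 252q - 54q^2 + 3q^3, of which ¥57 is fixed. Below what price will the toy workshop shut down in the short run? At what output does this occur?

Short-run supply begins at min AVC. From VC = 252q - 54q^2 + 3q^3, AVC = 252 - 54q + 3q^2.
dAVC/dq = -54 + 6q = 0 gives q = 9. min AVC = 252 - 54·9 + 3·9^2 = 9.
So the shutdown price is ¥9.

¥9 per unit, at q = 9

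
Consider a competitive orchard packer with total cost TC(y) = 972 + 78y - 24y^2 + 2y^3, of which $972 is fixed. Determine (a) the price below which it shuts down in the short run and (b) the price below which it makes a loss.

Shutdown price = $6; break-even price = $132

Shutdown price = min AVC. AVC = 78 - 24y + 2y^2, with vertex at y = 6 and minimum $6.
ATC = 972/y + 78 - 24y + 2y^2. Setting dATC/dy = −972/y^2 − 24 + 4y = 0 gives y = 9 (since 4·9^3 − 24·9^2 = 972).
min ATC = 972/9 + 78 − 24·9 + 2·9^2 = $132. That is the break-even price.
Between these two prices the firm operates at a loss; above $132 it earns a profit.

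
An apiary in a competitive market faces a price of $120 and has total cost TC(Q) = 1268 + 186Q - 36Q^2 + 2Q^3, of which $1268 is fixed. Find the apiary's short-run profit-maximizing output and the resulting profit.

AVC = 186 - 36Q + 2Q^2; min AVC = $24 at Q = 9. Since P = $120 ≥ min AVC, the firm produces.
MC = 186 - 72Q + 6Q^2. Setting P = MC and taking the root on the rising branch gives Q* = 11.
TR = 120·11 = 1320. TC = 1268 + 352 = 1620. Profit = 1320 − 1620 = -$300.
By producing, the firm covers all variable cost plus $968 of fixed cost; shutting down would lose the full $1268.

Profit = -$300 at Q = 11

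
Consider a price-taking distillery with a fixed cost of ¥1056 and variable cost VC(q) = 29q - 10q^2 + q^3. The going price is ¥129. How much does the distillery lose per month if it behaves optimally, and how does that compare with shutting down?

Profit = -¥56 at q = 10

AVC = 29 - 10q + q^2; min AVC = ¥4 at q = 5. Since P = ¥129 ≥ min AVC, the firm produces.
With MC = 29 - 20q + 3q^2, P = MC on the upward-sloping part at q* = 10.
TR = 129·10 = 1290. TC = 1056 + 290 = 1346. Profit = 1290 − 1346 = -¥56.
Shutting down would mean losing the fixed cost of ¥1056, so operating at a loss of ¥56 is better by ¥1000.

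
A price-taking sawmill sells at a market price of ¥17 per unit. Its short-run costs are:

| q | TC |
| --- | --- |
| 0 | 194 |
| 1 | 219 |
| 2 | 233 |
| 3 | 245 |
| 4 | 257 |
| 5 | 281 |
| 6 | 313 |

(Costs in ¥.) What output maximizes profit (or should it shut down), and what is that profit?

q = 4; profit = -¥189

Compute π = P·q − TC at each output: q=0: -194; q=1: -202; q=2: -199; q=3: -194; q=4: -189; q=5: -196; q=6: -211.
Profit is maximized at q = 4. AVC there is 63/4 = ¥15.75 ≤ P, so producing beats shutting down (which would give -¥194).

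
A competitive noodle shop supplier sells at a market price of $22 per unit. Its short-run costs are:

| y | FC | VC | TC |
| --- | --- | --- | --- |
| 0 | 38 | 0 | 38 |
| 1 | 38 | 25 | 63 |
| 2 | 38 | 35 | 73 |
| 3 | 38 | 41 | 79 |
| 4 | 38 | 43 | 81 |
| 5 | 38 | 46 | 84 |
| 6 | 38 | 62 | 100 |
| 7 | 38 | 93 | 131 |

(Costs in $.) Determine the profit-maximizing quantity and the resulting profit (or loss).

Profit at each row (π = 22y − TC): y=0: -38; y=1: -41; y=2: -29; y=3: -13; y=4: 7; y=5: 26; y=6: 32; y=7: 23.
Profit is maximized at y = 6. AVC there is 62/6 = $10.33 ≤ P, so producing beats shutting down (which would give -$38).

y = 6; profit = $32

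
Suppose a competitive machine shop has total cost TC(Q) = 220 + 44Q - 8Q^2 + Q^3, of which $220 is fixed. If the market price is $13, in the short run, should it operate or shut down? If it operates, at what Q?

Strip out fixed cost: VC = 44Q - 8Q^2 + Q^3. Then AVC = 44 - 8Q + Q^2 and MC = 44 - 16Q + 3Q^2.
The AVC parabola has its vertex at Q = 8/2 = 4, where AVC = 44 - 8·4 + 4^2 = $28.
With P < min AVC ($13 < $28), every unit sold adds to the loss.
Shutting down limits the loss to fixed cost, $220.

Shut down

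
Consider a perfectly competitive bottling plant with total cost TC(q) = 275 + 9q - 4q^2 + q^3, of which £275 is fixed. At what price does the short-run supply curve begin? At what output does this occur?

The shutdown price is the minimum of AVC. VC = 9q - 4q^2 + q^3, so AVC = 9 - 4q + q^2.
At the minimum of AVC, MC = AVC. MC = 9 - 8q + 3q^2; setting MC = AVC gives 2q^2 - 4q = 0, so q = 2. min AVC = 5.
The firm shuts down for any P below £5.

£5 per unit, at q = 2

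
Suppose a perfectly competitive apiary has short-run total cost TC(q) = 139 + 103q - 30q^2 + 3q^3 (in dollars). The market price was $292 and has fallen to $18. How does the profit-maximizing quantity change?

Output falls from 9 to 0 (the firm shuts down)

AVC = 103 - 30q + 3q^2, minimized at q = 5 where min AVC = $28. MC = 103 - 60q + 9q^2.
At P = $292 ≥ min AVC, set P = MC on the rising branch: q = 9.
At P = $18 < min AVC = $28, price no longer covers variable cost at any output, so the firm shuts down: q = 0.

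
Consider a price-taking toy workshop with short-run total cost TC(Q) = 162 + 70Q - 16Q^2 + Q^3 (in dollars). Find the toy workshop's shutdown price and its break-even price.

Shutdown price = $6; break-even price = $25

AVC = 70 - 16Q + Q^2; minimized at Q = 8, giving min AVC = $6. That is the shutdown price.
ATC = 162/Q + 70 - 16Q + Q^2. Setting dATC/dQ = −162/Q^2 − 16 + 2Q = 0 gives Q = 9 (since 2·9^3 − 16·9^2 = 162).
min ATC = 162/9 + 70 − 16·9 + 9^2 = $25. That is the break-even price.
Between these two prices the firm operates at a loss; above $25 it earns a profit.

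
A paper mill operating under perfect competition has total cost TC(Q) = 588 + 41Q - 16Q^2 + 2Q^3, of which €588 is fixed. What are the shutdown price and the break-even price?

Shutdown price = €9; break-even price = €111

Shutdown price = min AVC. AVC = 41 - 16Q + 2Q^2, with vertex at Q = 4 and minimum €9.
ATC = 588/Q + 41 - 16Q + 2Q^2. Setting dATC/dQ = −588/Q^2 − 16 + 4Q = 0 gives Q = 7 (since 4·7^3 − 16·7^2 = 588).
min ATC = 588/7 + 41 − 16·7 + 2·7^2 = €111. That is the break-even price.
For €9 ≤ P < €111 the firm produces at a loss; below €9 it shuts down.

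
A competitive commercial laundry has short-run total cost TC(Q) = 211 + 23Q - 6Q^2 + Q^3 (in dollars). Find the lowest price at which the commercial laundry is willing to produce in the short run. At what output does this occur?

$14 per unit, at Q = 3

The shutdown price is the minimum of AVC. VC = 23Q - 6Q^2 + Q^3, so AVC = 23 - 6Q + Q^2.
dAVC/dQ = -6 + 2Q = 0 gives Q = 3. min AVC = 23 - 6·3 + 3^2 = 14.
The firm shuts down for any P below $14.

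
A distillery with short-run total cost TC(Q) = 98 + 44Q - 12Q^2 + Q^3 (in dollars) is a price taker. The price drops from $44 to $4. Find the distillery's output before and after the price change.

Output falls from 8 to 0 (the firm shuts down)

MC = 44 - 24Q + 3Q^2; the shutdown threshold is min AVC = $8 (at Q = 6).
At P = $44 ≥ min AVC, set P = MC on the rising branch: Q = 8.
At P = $4 < min AVC = $8, price no longer covers variable cost at any output, so the firm shuts down: Q = 0.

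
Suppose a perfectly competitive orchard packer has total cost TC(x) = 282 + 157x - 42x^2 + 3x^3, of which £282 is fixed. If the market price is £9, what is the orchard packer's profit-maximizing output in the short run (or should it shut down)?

Strip out fixed cost: VC = 157x - 42x^2 + 3x^3. Then AVC = 157 - 42x + 3x^2 and MC = 157 - 84x + 9x^2.
AVC hits its minimum where MC = AVC, at x = 7, giving min AVC = 157 - 42·7 + 3·7^2 = £10.
P = £9 lies below min AVC = £10; no output level covers variable cost.
Best response: produce nothing and absorb the £282 fixed cost.

Shut down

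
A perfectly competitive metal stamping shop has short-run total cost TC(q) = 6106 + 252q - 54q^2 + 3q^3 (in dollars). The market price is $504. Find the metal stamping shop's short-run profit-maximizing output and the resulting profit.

AVC = 252 - 54q + 3q^2; min AVC = $9 at q = 9. Since P = $504 ≥ min AVC, the firm produces.
With MC = 252 - 108q + 9q^2, P = MC on the upward-sloping part at q* = 14.
TR = 504·14 = 7056. TC = 6106 + 1176 = 7282. Profit = 7056 − 7282 = -$226.
By producing, the firm covers all variable cost plus $5880 of fixed cost; shutting down would lose the full $6106.

Profit = -$226 at q = 14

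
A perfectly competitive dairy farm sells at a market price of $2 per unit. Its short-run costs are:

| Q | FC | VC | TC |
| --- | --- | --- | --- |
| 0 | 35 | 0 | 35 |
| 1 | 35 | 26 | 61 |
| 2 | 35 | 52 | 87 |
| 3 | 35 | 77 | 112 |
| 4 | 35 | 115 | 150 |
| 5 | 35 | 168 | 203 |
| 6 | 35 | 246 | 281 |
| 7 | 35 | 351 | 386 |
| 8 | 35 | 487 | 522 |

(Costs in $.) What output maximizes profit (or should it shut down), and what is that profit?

Profit at each row (π = 2Q − TC): Q=0: -35; Q=1: -59; Q=2: -83; Q=3: -106; Q=4: -142; Q=5: -193; Q=6: -269; Q=7: -372; Q=8: -506.
Profit is highest at Q = 0. Equivalently, the lowest AVC in the table is 77/3 ≈ $25.67 at Q = 3, and P = $2 falls below it — price never covers variable cost, so the firm shuts down and loses only its fixed cost.

Q = 0 (shut down); profit = -$35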